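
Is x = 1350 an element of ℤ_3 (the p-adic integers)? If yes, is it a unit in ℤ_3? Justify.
x ∈ ℤ_3 but not a unit; v_3(x) = 3 > 0

ℤ_3 = {x ∈ ℚ_3 : v_3(x) ≥ 0} and ℤ_3^× = {x ∈ ℤ_3 : v_3(x) = 0}. Here v_3(1350) = v_3(num) − v_3(den) = 3; compare against these criteria.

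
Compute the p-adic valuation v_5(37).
v_5(37) = 0

v_5(n) is the largest exponent k such that 5^k divides n. Factor out: 37 = 5^0 · 37. (Sign doesn't affect v_p.) So v_5(37) = 0.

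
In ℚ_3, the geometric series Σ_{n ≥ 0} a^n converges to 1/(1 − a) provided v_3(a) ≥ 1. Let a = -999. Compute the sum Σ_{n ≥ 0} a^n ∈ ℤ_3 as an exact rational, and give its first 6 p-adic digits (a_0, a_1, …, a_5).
Σ a^n = 1/(1 − a) = 1/1000;  first 6 digits = (1, 0, 0, 2, 2, 1)

v_3(a) = 3 ≥ 1, so the series converges in ℤ_3 to 1/(1 − a) = 1/(1 − (-999)) = 1/1000. Expand this rational in ℤ_3: compute digits iteratively via d_i = x_i mod 3, x_{i+1} = (x_i − d_i)/3. The first 6 digits are (1, 0, 0, 2, 2, 1).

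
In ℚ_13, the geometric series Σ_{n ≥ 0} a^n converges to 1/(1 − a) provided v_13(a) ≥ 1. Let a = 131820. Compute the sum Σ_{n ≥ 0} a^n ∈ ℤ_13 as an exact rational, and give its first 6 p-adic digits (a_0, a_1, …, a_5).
Σ a^n = 1/(1 − a) = -1/131819;  first 6 digits = (1, 0, 0, 8, 4, 0)

v_13(a) = 3 ≥ 1, so the series converges in ℤ_13 to 1/(1 − a) = 1/(1 − 131820) = -1/131819. Expand this rational in ℤ_13: compute digits iteratively via d_i = x_i mod 13, x_{i+1} = (x_i − d_i)/13. The first 6 digits are (1, 0, 0, 8, 4, 0).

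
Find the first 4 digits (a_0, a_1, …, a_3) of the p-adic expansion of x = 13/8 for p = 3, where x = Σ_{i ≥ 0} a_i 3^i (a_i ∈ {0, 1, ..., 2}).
(a_0, …, a_3) = (2, 1, 0, 1)

v_3(13/8) = 0 (numerator and denominator both coprime to 3), so x ∈ ℤ_3^×. Compute digits iteratively via a_i = x_i mod 3, x_{i+1} = (x_i − a_i)/3, with x_0 = x:
  x_0 = 13/8;  a_0 = 2;  x_1 = (x_0 − 2)/3 = -1/8
  x_1 = -1/8;  a_1 = 1;  x_2 = (x_1 − 1)/3 = -3/8
  x_2 = -3/8;  a_2 = 0;  x_3 = (x_2 − 0)/3 = -1/8
  x_3 = -1/8;  a_3 = 1;  x_4 = (x_3 − 1)/3 = -3/8
Digits: (2, 1, 0, 1).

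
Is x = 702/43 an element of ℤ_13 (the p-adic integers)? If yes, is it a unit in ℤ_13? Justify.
x ∈ ℤ_13 but not a unit; v_13(x) = 1 > 0

ℤ_13 = {x ∈ ℚ_13 : v_13(x) ≥ 0} and ℤ_13^× = {x ∈ ℤ_13 : v_13(x) = 0}. Here v_13(702/43) = v_13(num) − v_13(den) = 1; compare against these criteria.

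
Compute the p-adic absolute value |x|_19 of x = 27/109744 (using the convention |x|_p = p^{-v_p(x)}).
|27/109744|_19 = 6859

Step 1 — compute v_19(x) by factoring powers of 19 out of the numerator and denominator: v_19(27/109744) = -3. Step 2 — apply |x|_p = p^{-v_p(x)} = 19^{3} = 6859.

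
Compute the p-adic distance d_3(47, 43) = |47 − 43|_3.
d_3(47, 43) = 1

Step 1 — x − y = 47 − 43 = 4. Step 2 — v_3(4) = 0 (factor: 4 = (3^0 · 4); the sign does not affect v_p). Step 3 — |x − y|_3 = 3^{0} = 1.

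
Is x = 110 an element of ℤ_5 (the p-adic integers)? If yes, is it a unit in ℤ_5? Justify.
x ∈ ℤ_5 but not a unit; v_5(x) = 1 > 0

ℤ_5 = {x ∈ ℚ_5 : v_5(x) ≥ 0} and ℤ_5^× = {x ∈ ℤ_5 : v_5(x) = 0}. Here v_5(110) = v_5(num) − v_5(den) = 1; compare against these criteria.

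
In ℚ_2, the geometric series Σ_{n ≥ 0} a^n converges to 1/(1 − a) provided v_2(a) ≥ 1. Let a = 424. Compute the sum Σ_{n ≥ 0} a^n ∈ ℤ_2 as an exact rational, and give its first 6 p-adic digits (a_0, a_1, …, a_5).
Σ a^n = 1/(1 − a) = -1/423;  first 6 digits = (1, 0, 0, 1, 0, 1)

v_2(a) = 3 ≥ 1, so the series converges in ℤ_2 to 1/(1 − a) = 1/(1 − 424) = -1/423. Expand this rational in ℤ_2: compute digits iteratively via d_i = x_i mod 2, x_{i+1} = (x_i − d_i)/2. The first 6 digits are (1, 0, 0, 1, 0, 1).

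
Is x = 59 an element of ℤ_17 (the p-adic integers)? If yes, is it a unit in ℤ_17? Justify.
x ∈ ℤ_17^× (unit); v_17(x) = 0

ℤ_17 = {x ∈ ℚ_17 : v_17(x) ≥ 0} and ℤ_17^× = {x ∈ ℤ_17 : v_17(x) = 0}. Here v_17(59) = v_17(num) − v_17(den) = 0; compare against these criteria.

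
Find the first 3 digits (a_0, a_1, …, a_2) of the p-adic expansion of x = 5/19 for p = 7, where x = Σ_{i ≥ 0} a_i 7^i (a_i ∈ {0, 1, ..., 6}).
(a_0, …, a_2) = (1, 1, 5)

v_7(5/19) = 0 (numerator and denominator both coprime to 7), so x ∈ ℤ_7^×. Compute digits iteratively via a_i = x_i mod 7, x_{i+1} = (x_i − a_i)/7, with x_0 = x:
  x_0 = 5/19;  a_0 = 1;  x_1 = (x_0 − 1)/7 = -2/19
  x_1 = -2/19;  a_1 = 1;  x_2 = (x_1 − 1)/7 = -3/19
  x_2 = -3/19;  a_2 = 5;  x_3 = (x_2 − 5)/7 = -14/19
Digits: (1, 1, 5).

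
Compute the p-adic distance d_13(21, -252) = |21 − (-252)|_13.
d_13(21, -252) = 1/13

Step 1 — x − y = 21 − (-252) = 273. Step 2 — v_13(273) = 1 (factor: 273 = (13^1 · 21); the sign does not affect v_p). Step 3 — |x − y|_13 = 13^{-1} = 1/13.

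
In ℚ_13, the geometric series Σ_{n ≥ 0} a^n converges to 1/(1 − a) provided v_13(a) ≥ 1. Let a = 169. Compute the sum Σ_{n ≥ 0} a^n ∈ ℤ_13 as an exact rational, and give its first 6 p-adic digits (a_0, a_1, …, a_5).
Σ a^n = 1/(1 − a) = -1/168;  first 6 digits = (1, 0, 1, 0, 1, 0)

v_13(a) = 2 ≥ 1, so the series converges in ℤ_13 to 1/(1 − a) = 1/(1 − 169) = -1/168. Expand this rational in ℤ_13: compute digits iteratively via d_i = x_i mod 13, x_{i+1} = (x_i − d_i)/13. The first 6 digits are (1, 0, 1, 0, 1, 0).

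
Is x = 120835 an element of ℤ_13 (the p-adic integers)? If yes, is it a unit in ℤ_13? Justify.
x ∈ ℤ_13 but not a unit; v_13(x) = 3 > 0

ℤ_13 = {x ∈ ℚ_13 : v_13(x) ≥ 0} and ℤ_13^× = {x ∈ ℤ_13 : v_13(x) = 0}. Here v_13(120835) = v_13(num) − v_13(den) = 3; compare against these criteria.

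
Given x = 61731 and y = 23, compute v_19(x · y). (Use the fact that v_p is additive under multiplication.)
v_19(1419813) = 3

v_p(x) = 3 (factor: 61731 = 19^3 · 9); v_p(y) = 0 (factor: 23 = 19^0 · 23). Additivity: v_p(xy) = v_p(x) + v_p(y) = 3 + 0 = 3. (Direct check: xy = 1419813 = 19^3 · (207).)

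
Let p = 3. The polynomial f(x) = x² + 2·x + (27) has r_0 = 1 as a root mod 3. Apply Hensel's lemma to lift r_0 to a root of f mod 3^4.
r_3 = 52 (mod 81)

Hensel: r_{i+1} = r_i − f(r_i)·(f′(r_i))^{-1} mod 3^{i+2}, f′(x) = 2x + 2. Iterate:
  r_0 = 1 (mod 3)
  r_1 = 7 (mod 9)
  r_2 = 25 (mod 27)
  r_3 = 52 (mod 81)
Final: r = 52 satisfies f(r) ≡ 0 mod 3^4.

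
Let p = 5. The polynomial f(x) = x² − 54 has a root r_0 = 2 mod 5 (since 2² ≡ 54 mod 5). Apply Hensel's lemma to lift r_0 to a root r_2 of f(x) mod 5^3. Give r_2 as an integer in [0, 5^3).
r_2 = 77 (mod 125)

Hensel's recurrence: r_{i+1} = r_i − f(r_i)·(f′(r_i))^{-1} mod 5^{i+2}, with f′(x) = 2x. Iterate:
  r_0 = 2 (mod 5)
  r_1 = 2 (mod 25)
  r_2 = 77 (mod 125)
Final: r_2 = 77, and one checks f(r_2) ≡ 0 mod 5^3.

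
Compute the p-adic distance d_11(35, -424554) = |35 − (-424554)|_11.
d_11(35, -424554) = 1/14641

Step 1 — x − y = 35 − (-424554) = 424589. Step 2 — v_11(424589) = 4 (factor: 424589 = (11^4 · 29); the sign does not affect v_p). Step 3 — |x − y|_11 = 11^{-4} = 1/14641.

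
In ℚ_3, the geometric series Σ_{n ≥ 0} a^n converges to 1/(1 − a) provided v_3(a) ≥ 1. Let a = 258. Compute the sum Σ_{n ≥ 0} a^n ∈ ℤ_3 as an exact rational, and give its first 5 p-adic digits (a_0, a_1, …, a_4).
Σ a^n = 1/(1 − a) = -1/257;  first 5 digits = (1, 2, 2, 1, 0)

v_3(a) = 1 ≥ 1, so the series converges in ℤ_3 to 1/(1 − a) = 1/(1 − 258) = -1/257. Expand this rational in ℤ_3: compute digits iteratively via d_i = x_i mod 3, x_{i+1} = (x_i − d_i)/3. The first 5 digits are (1, 2, 2, 1, 0).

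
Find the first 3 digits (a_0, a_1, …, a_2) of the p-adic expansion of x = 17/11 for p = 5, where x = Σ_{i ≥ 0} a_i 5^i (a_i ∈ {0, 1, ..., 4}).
(a_0, …, a_2) = (2, 4, 1)

v_5(17/11) = 0 (numerator and denominator both coprime to 5), so x ∈ ℤ_5^×. Compute digits iteratively via a_i = x_i mod 5, x_{i+1} = (x_i − a_i)/5, with x_0 = x:
  x_0 = 17/11;  a_0 = 2;  x_1 = (x_0 − 2)/5 = -1/11
  x_1 = -1/11;  a_1 = 4;  x_2 = (x_1 − 4)/5 = -9/11
  x_2 = -9/11;  a_2 = 1;  x_3 = (x_2 − 1)/5 = -4/11
Digits: (2, 4, 1).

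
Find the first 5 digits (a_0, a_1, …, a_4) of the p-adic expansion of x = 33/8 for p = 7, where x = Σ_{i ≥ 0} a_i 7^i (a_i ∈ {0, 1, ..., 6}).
(a_0, …, a_4) = (5, 6, 0, 6, 0)

v_7(33/8) = 0 (numerator and denominator both coprime to 7), so x ∈ ℤ_7^×. Compute digits iteratively via a_i = x_i mod 7, x_{i+1} = (x_i − a_i)/7, with x_0 = x:
  x_0 = 33/8;  a_0 = 5;  x_1 = (x_0 − 5)/7 = -1/8
  x_1 = -1/8;  a_1 = 6;  x_2 = (x_1 − 6)/7 = -7/8
  x_2 = -7/8;  a_2 = 0;  x_3 = (x_2 − 0)/7 = -1/8
  x_3 = -1/8;  a_3 = 6;  x_4 = (x_3 − 6)/7 = -7/8
  x_4 = -7/8;  a_4 = 0;  x_5 = (x_4 − 0)/7 = -1/8
Digits: (5, 6, 0, 6, 0).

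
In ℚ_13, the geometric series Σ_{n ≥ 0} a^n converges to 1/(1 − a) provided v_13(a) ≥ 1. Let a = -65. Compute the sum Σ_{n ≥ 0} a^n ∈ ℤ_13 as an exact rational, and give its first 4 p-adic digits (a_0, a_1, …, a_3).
Σ a^n = 1/(1 − a) = 1/66;  first 4 digits = (1, 8, 11, 6)

v_13(a) = 1 ≥ 1, so the series converges in ℤ_13 to 1/(1 − a) = 1/(1 − (-65)) = 1/66. Expand this rational in ℤ_13: compute digits iteratively via d_i = x_i mod 13, x_{i+1} = (x_i − d_i)/13. The first 4 digits are (1, 8, 11, 6).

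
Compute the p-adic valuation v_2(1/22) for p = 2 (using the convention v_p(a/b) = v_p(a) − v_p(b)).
v_2(1/22) = -1

Factor powers of 2 from the numerator and denominator of the reduced fraction: 1 = 2^0 · 1 and 22 = 2^1 · 11. Apply v_p(a/b) = v_p(a) − v_p(b): v_2(1/22) = 0 − 1 = -1.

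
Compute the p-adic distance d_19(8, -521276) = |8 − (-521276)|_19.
d_19(8, -521276) = 1/130321

Step 1 — x − y = 8 − (-521276) = 521284. Step 2 — v_19(521284) = 4 (factor: 521284 = (19^4 · 4); the sign does not affect v_p). Step 3 — |x − y|_19 = 19^{-4} = 1/130321.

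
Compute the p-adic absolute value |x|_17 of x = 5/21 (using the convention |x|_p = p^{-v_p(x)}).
|5/21|_17 = 1

Step 1 — compute v_17(x) by factoring powers of 17 out of the numerator and denominator: v_17(5/21) = 0. Step 2 — apply |x|_p = p^{-v_p(x)} = 17^{0} = 1.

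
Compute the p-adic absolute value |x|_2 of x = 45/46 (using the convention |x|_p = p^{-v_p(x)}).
|45/46|_2 = 2

Step 1 — compute v_2(x) by factoring powers of 2 out of the numerator and denominator: v_2(45/46) = -1. Step 2 — apply |x|_p = p^{-v_p(x)} = 2^{1} = 2.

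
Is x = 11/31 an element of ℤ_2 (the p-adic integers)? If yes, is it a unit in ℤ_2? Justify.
x ∈ ℤ_2^× (unit); v_2(x) = 0

ℤ_2 = {x ∈ ℚ_2 : v_2(x) ≥ 0} and ℤ_2^× = {x ∈ ℤ_2 : v_2(x) = 0}. Here v_2(11/31) = v_2(num) − v_2(den) = 0; compare against these criteria.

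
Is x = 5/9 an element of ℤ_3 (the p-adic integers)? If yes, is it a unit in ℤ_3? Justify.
x ∉ ℤ_3 (v_3(x) = -2 < 0)

ℤ_3 = {x ∈ ℚ_3 : v_3(x) ≥ 0} and ℤ_3^× = {x ∈ ℤ_3 : v_3(x) = 0}. Here v_3(5/9) = v_3(num) − v_3(den) = -2; compare against these criteria.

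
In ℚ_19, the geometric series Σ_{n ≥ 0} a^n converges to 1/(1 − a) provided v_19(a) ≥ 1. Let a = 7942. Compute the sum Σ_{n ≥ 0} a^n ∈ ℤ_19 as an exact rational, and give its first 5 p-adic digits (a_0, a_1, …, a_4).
Σ a^n = 1/(1 − a) = -1/7941;  first 5 digits = (1, 0, 3, 1, 9)

v_19(a) = 2 ≥ 1, so the series converges in ℤ_19 to 1/(1 − a) = 1/(1 − 7942) = -1/7941. Expand this rational in ℤ_19: compute digits iteratively via d_i = x_i mod 19, x_{i+1} = (x_i − d_i)/19. The first 5 digits are (1, 0, 3, 1, 9).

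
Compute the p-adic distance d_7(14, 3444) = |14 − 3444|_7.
d_7(14, 3444) = 1/343

Step 1 — x − y = 14 − 3444 = -3430. Step 2 — v_7(-3430) = 3 (factor: -3430 = −(7^3 · 10); the sign does not affect v_p). Step 3 — |x − y|_7 = 7^{-3} = 1/343.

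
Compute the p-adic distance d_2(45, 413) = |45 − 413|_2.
d_2(45, 413) = 1/16

Step 1 — x − y = 45 − 413 = -368. Step 2 — v_2(-368) = 4 (factor: -368 = −(2^4 · 23); the sign does not affect v_p). Step 3 — |x − y|_2 = 2^{-4} = 1/16.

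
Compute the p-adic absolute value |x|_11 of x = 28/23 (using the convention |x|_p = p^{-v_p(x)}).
|28/23|_11 = 1

Step 1 — compute v_11(x) by factoring powers of 11 out of the numerator and denominator: v_11(28/23) = 0. Step 2 — apply |x|_p = p^{-v_p(x)} = 11^{0} = 1.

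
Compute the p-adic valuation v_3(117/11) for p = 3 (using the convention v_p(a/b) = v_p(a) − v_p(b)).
v_3(117/11) = 2

Factor powers of 3 from the numerator and denominator of the reduced fraction: 117 = 3^2 · 13 and 11 = 3^0 · 11. Apply v_p(a/b) = v_p(a) − v_p(b): v_3(117/11) = 2 − 0 = 2.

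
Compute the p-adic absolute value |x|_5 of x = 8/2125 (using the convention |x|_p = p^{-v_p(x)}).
|8/2125|_5 = 125

Step 1 — compute v_5(x) by factoring powers of 5 out of the numerator and denominator: v_5(8/2125) = -3. Step 2 — apply |x|_p = p^{-v_p(x)} = 5^{3} = 125.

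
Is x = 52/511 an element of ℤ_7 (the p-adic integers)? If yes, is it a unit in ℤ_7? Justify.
x ∉ ℤ_7 (v_7(x) = -1 < 0)

ℤ_7 = {x ∈ ℚ_7 : v_7(x) ≥ 0} and ℤ_7^× = {x ∈ ℤ_7 : v_7(x) = 0}. Here v_7(52/511) = v_7(num) − v_7(den) = -1; compare against these criteria.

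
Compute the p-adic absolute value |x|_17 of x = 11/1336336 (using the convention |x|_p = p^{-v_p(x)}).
|11/1336336|_17 = 83521

Step 1 — compute v_17(x) by factoring powers of 17 out of the numerator and denominator: v_17(11/1336336) = -4. Step 2 — apply |x|_p = p^{-v_p(x)} = 17^{4} = 83521.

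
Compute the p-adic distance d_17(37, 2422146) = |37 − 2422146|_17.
d_17(37, 2422146) = 1/83521

Step 1 — x − y = 37 − 2422146 = -2422109. Step 2 — v_17(-2422109) = 4 (factor: -2422109 = −(17^4 · 29); the sign does not affect v_p). Step 3 — |x − y|_17 = 17^{-4} = 1/83521.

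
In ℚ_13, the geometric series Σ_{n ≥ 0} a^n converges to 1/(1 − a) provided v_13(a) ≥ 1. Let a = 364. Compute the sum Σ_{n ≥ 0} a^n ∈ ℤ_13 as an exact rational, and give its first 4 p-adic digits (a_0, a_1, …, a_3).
Σ a^n = 1/(1 − a) = -1/363;  first 4 digits = (1, 2, 6, 3)

v_13(a) = 1 ≥ 1, so the series converges in ℤ_13 to 1/(1 − a) = 1/(1 − 364) = -1/363. Expand this rational in ℤ_13: compute digits iteratively via d_i = x_i mod 13, x_{i+1} = (x_i − d_i)/13. The first 4 digits are (1, 2, 6, 3).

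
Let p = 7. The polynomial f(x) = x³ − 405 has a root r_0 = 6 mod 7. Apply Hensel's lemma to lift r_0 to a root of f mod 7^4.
r_3 = 804 (mod 2401)

Hensel: r_{i+1} = r_i − f(r_i)/f′(r_i) mod 7^{i+2}, where f′(x) = 3x². Iterate:
  r_0 = 6 (mod 7)
  r_1 = 20 (mod 49)
  r_2 = 118 (mod 343)
  r_3 = 804 (mod 2401)
Final: r = 804 with f(r) ≡ 0 mod 7^4.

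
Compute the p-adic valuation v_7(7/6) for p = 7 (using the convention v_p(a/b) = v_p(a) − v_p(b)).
v_7(7/6) = 1

Factor powers of 7 from the numerator and denominator of the reduced fraction: 7 = 7^1 · 1 and 6 = 7^0 · 6. Apply v_p(a/b) = v_p(a) − v_p(b): v_7(7/6) = 1 − 0 = 1.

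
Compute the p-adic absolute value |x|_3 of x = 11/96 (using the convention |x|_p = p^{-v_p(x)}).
|11/96|_3 = 3

Step 1 — compute v_3(x) by factoring powers of 3 out of the numerator and denominator: v_3(11/96) = -1. Step 2 — apply |x|_p = p^{-v_p(x)} = 3^{1} = 3.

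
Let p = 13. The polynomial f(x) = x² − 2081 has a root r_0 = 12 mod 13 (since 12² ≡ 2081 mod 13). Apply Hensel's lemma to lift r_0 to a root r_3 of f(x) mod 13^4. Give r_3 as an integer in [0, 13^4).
r_3 = 16873 (mod 28561)

Hensel's recurrence: r_{i+1} = r_i − f(r_i)·(f′(r_i))^{-1} mod 13^{i+2}, with f′(x) = 2x. Iterate:
  r_0 = 12 (mod 13)
  r_1 = 142 (mod 169)
  r_2 = 1494 (mod 2197)
  r_3 = 16873 (mod 28561)
Final: r_3 = 16873, and one checks f(r_3) ≡ 0 mod 13^4.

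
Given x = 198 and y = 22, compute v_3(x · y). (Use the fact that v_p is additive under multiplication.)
v_3(4356) = 2

v_p(x) = 2 (factor: 198 = 3^2 · 22); v_p(y) = 0 (factor: 22 = 3^0 · 22). Additivity: v_p(xy) = v_p(x) + v_p(y) = 2 + 0 = 2. (Direct check: xy = 4356 = 3^2 · (484).)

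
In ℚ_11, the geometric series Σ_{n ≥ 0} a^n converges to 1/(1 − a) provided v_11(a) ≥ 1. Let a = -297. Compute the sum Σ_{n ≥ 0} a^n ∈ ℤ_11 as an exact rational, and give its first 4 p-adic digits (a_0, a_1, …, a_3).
Σ a^n = 1/(1 − a) = 1/298;  first 4 digits = (1, 6, 0, 7)

v_11(a) = 1 ≥ 1, so the series converges in ℤ_11 to 1/(1 − a) = 1/(1 − (-297)) = 1/298. Expand this rational in ℤ_11: compute digits iteratively via d_i = x_i mod 11, x_{i+1} = (x_i − d_i)/11. The first 4 digits are (1, 6, 0, 7).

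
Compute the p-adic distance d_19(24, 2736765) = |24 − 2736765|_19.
d_19(24, 2736765) = 1/130321

Step 1 — x − y = 24 − 2736765 = -2736741. Step 2 — v_19(-2736741) = 4 (factor: -2736741 = −(19^4 · 21); the sign does not affect v_p). Step 3 — |x − y|_19 = 19^{-4} = 1/130321.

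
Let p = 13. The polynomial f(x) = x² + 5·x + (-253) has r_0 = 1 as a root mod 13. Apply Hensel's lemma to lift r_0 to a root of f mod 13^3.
r_2 = 326 (mod 2197)

Hensel: r_{i+1} = r_i − f(r_i)·(f′(r_i))^{-1} mod 13^{i+2}, f′(x) = 2x + 5. Iterate:
  r_0 = 1 (mod 13)
  r_1 = 157 (mod 169)
  r_2 = 326 (mod 2197)
Final: r = 326 satisfies f(r) ≡ 0 mod 13^3.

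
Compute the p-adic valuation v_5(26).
v_5(26) = 0

v_5(n) is the largest exponent k such that 5^k divides n. Factor out: 26 = 5^0 · 26. (Sign doesn't affect v_p.) So v_5(26) = 0.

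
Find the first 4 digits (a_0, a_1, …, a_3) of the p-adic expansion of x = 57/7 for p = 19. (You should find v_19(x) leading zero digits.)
(a_0, …, a_3) = (0, 14, 2, 8)

v_19(57/7) = 1, so a_0 = ... = a_0 = 0. Factor out: x = 19^1 · u with u = 3/7 a unit in ℤ_19. Expand u iteratively via a_{v+i} = u_i mod 19, u_{i+1} = (u_i − a_{v+i})/19:
  u_0 = 3/7;  a_1 = 14;  u_1 = (u_0 − 14)/19 = -5/7
  u_1 = -5/7;  a_2 = 2;  u_2 = (u_1 − 2)/19 = -1/7
  u_2 = -1/7;  a_3 = 8;  u_3 = (u_2 − 8)/19 = -3/7
Digits: (0, 14, 2, 8).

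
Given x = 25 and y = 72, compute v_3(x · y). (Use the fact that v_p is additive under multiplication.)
v_3(1800) = 2

v_p(x) = 0 (factor: 25 = 3^0 · 25); v_p(y) = 2 (factor: 72 = 3^2 · 8). Additivity: v_p(xy) = v_p(x) + v_p(y) = 0 + 2 = 2. (Direct check: xy = 1800 = 3^2 · (200).)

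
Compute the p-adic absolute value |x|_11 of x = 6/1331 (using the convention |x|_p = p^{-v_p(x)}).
|6/1331|_11 = 1331

Step 1 — compute v_11(x) by factoring powers of 11 out of the numerator and denominator: v_11(6/1331) = -3. Step 2 — apply |x|_p = p^{-v_p(x)} = 11^{3} = 1331.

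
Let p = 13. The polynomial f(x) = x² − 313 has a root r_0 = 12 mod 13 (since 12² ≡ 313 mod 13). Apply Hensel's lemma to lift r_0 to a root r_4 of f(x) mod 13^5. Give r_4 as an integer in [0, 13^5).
r_4 = 313000 (mod 371293)

Hensel's recurrence: r_{i+1} = r_i − f(r_i)·(f′(r_i))^{-1} mod 13^{i+2}, with f′(x) = 2x. Iterate:
  r_0 = 12 (mod 13)
  r_1 = 12 (mod 169)
  r_2 = 1026 (mod 2197)
  r_3 = 27390 (mod 28561)
  r_4 = 313000 (mod 371293)
Final: r_4 = 313000, and one checks f(r_4) ≡ 0 mod 13^5.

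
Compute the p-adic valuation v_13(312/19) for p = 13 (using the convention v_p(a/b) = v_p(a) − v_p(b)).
v_13(312/19) = 1

Factor powers of 13 from the numerator and denominator of the reduced fraction: 312 = 13^1 · 24 and 19 = 13^0 · 19. Apply v_p(a/b) = v_p(a) − v_p(b): v_13(312/19) = 1 − 0 = 1.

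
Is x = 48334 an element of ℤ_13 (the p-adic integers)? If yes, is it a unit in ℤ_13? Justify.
x ∈ ℤ_13 but not a unit; v_13(x) = 3 > 0

ℤ_13 = {x ∈ ℚ_13 : v_13(x) ≥ 0} and ℤ_13^× = {x ∈ ℤ_13 : v_13(x) = 0}. Here v_13(48334) = v_13(num) − v_13(den) = 3; compare against these criteria.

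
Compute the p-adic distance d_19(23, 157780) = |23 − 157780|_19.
d_19(23, 157780) = 1/6859

Step 1 — x − y = 23 − 157780 = -157757. Step 2 — v_19(-157757) = 3 (factor: -157757 = −(19^3 · 23); the sign does not affect v_p). Step 3 — |x − y|_19 = 19^{-3} = 1/6859.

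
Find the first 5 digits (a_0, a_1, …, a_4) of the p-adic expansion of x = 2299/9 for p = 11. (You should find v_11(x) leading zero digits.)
(a_0, …, a_4) = (0, 0, 7, 2, 1)

v_11(2299/9) = 2, so a_0 = ... = a_1 = 0. Factor out: x = 11^2 · u with u = 19/9 a unit in ℤ_11. Expand u iteratively via a_{v+i} = u_i mod 11, u_{i+1} = (u_i − a_{v+i})/11:
  u_0 = 19/9;  a_2 = 7;  u_1 = (u_0 − 7)/11 = -4/9
  u_1 = -4/9;  a_3 = 2;  u_2 = (u_1 − 2)/11 = -2/9
  u_2 = -2/9;  a_4 = 1;  u_3 = (u_2 − 1)/11 = -1/9
Digits: (0, 0, 7, 2, 1).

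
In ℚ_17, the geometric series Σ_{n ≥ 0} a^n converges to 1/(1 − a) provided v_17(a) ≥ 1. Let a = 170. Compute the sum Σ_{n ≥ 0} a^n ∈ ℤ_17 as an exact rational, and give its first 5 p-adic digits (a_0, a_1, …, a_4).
Σ a^n = 1/(1 − a) = -1/169;  first 5 digits = (1, 10, 15, 2, 12)

v_17(a) = 1 ≥ 1, so the series converges in ℤ_17 to 1/(1 − a) = 1/(1 − 170) = -1/169. Expand this rational in ℤ_17: compute digits iteratively via d_i = x_i mod 17, x_{i+1} = (x_i − d_i)/17. The first 5 digits are (1, 10, 15, 2, 12).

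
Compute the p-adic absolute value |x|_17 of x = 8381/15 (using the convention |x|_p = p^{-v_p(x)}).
|8381/15|_17 = 1/289

Step 1 — compute v_17(x) by factoring powers of 17 out of the numerator and denominator: v_17(8381/15) = 2. Step 2 — apply |x|_p = p^{-v_p(x)} = 17^{-2} = 1/289.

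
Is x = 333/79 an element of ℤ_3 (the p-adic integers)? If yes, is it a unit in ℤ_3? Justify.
x ∈ ℤ_3 but not a unit; v_3(x) = 2 > 0

ℤ_3 = {x ∈ ℚ_3 : v_3(x) ≥ 0} and ℤ_3^× = {x ∈ ℤ_3 : v_3(x) = 0}. Here v_3(333/79) = v_3(num) − v_3(den) = 2; compare against these criteria.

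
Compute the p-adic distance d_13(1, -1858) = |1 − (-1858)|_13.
d_13(1, -1858) = 1/169

Step 1 — x − y = 1 − (-1858) = 1859. Step 2 — v_13(1859) = 2 (factor: 1859 = (13^2 · 11); the sign does not affect v_p). Step 3 — |x − y|_13 = 13^{-2} = 1/169.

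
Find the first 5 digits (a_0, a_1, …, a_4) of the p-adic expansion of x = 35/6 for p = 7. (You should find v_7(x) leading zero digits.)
(a_0, …, a_4) = (0, 2, 1, 1, 1)

v_7(35/6) = 1, so a_0 = ... = a_0 = 0. Factor out: x = 7^1 · u with u = 5/6 a unit in ℤ_7. Expand u iteratively via a_{v+i} = u_i mod 7, u_{i+1} = (u_i − a_{v+i})/7:
  u_0 = 5/6;  a_1 = 2;  u_1 = (u_0 − 2)/7 = -1/6
  u_1 = -1/6;  a_2 = 1;  u_2 = (u_1 − 1)/7 = -1/6
  u_2 = -1/6;  a_3 = 1;  u_3 = (u_2 − 1)/7 = -1/6
  u_3 = -1/6;  a_4 = 1;  u_4 = (u_3 − 1)/7 = -1/6
Digits: (0, 2, 1, 1, 1).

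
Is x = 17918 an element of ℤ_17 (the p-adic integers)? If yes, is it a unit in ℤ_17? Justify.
x ∈ ℤ_17 but not a unit; v_17(x) = 2 > 0

ℤ_17 = {x ∈ ℚ_17 : v_17(x) ≥ 0} and ℤ_17^× = {x ∈ ℤ_17 : v_17(x) = 0}. Here v_17(17918) = v_17(num) − v_17(den) = 2; compare against these criteria.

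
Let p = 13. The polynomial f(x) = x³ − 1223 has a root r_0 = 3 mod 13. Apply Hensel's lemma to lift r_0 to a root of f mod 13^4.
r_3 = 1537 (mod 28561)

Hensel: r_{i+1} = r_i − f(r_i)/f′(r_i) mod 13^{i+2}, where f′(x) = 3x². Iterate:
  r_0 = 3 (mod 13)
  r_1 = 16 (mod 169)
  r_2 = 1537 (mod 2197)
  r_3 = 1537 (mod 28561)
Final: r = 1537 with f(r) ≡ 0 mod 13^4.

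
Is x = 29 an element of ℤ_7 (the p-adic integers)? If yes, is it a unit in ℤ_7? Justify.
x ∈ ℤ_7^× (unit); v_7(x) = 0

ℤ_7 = {x ∈ ℚ_7 : v_7(x) ≥ 0} and ℤ_7^× = {x ∈ ℤ_7 : v_7(x) = 0}. Here v_7(29) = v_7(num) − v_7(den) = 0; compare against these criteria.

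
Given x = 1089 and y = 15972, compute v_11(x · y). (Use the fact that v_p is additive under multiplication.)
v_11(17393508) = 5

v_p(x) = 2 (factor: 1089 = 11^2 · 9); v_p(y) = 3 (factor: 15972 = 11^3 · 12). Additivity: v_p(xy) = v_p(x) + v_p(y) = 2 + 3 = 5. (Direct check: xy = 17393508 = 11^5 · (108).)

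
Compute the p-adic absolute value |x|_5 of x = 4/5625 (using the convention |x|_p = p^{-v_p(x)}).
|4/5625|_5 = 625

Step 1 — compute v_5(x) by factoring powers of 5 out of the numerator and denominator: v_5(4/5625) = -4. Step 2 — apply |x|_p = p^{-v_p(x)} = 5^{4} = 625.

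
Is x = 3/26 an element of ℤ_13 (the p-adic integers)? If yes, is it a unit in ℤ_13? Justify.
x ∉ ℤ_13 (v_13(x) = -1 < 0)

ℤ_13 = {x ∈ ℚ_13 : v_13(x) ≥ 0} and ℤ_13^× = {x ∈ ℤ_13 : v_13(x) = 0}. Here v_13(3/26) = v_13(num) − v_13(den) = -1; compare against these criteria.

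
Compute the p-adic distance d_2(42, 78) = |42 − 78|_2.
d_2(42, 78) = 1/4

Step 1 — x − y = 42 − 78 = -36. Step 2 — v_2(-36) = 2 (factor: -36 = −(2^2 · 9); the sign does not affect v_p). Step 3 — |x − y|_2 = 2^{-2} = 1/4.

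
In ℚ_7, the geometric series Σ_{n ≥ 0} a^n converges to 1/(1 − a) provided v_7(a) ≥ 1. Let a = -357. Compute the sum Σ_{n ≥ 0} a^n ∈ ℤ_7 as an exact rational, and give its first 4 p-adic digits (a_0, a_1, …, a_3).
Σ a^n = 1/(1 − a) = 1/358;  first 4 digits = (1, 5, 3, 5)

v_7(a) = 1 ≥ 1, so the series converges in ℤ_7 to 1/(1 − a) = 1/(1 − (-357)) = 1/358. Expand this rational in ℤ_7: compute digits iteratively via d_i = x_i mod 7, x_{i+1} = (x_i − d_i)/7. The first 4 digits are (1, 5, 3, 5).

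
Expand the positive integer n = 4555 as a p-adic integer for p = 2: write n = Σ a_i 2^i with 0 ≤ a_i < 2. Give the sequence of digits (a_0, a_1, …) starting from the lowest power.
(a_0, a_1, …) = (1, 1, 0, 1, 0, 0, 1, 1, 1, 0, 0, 0, 1)

Repeated division by 2 gives the digits low-to-high: 4555 = 1 + 1·2^1 + 1·2^3 + 1·2^6 + 1·2^7 + 1·2^8 + 1·2^12. Digit sequence: (1, 1, 0, 1, 0, 0, 1, 1, 1, 0, 0, 0, 1).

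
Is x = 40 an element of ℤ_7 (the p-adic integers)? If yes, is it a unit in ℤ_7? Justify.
x ∈ ℤ_7^× (unit); v_7(x) = 0

ℤ_7 = {x ∈ ℚ_7 : v_7(x) ≥ 0} and ℤ_7^× = {x ∈ ℤ_7 : v_7(x) = 0}. Here v_7(40) = v_7(num) − v_7(den) = 0; compare against these criteria.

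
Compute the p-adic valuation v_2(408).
v_2(408) = 3

v_2(n) is the largest exponent k such that 2^k divides n. Factor out: 408 = 2^3 · 51. (Sign doesn't affect v_p.) So v_2(408) = 3.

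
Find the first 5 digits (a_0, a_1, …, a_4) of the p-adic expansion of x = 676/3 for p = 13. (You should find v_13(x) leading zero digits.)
(a_0, …, a_4) = (0, 0, 10, 8, 8)

v_13(676/3) = 2, so a_0 = ... = a_1 = 0. Factor out: x = 13^2 · u with u = 4/3 a unit in ℤ_13. Expand u iteratively via a_{v+i} = u_i mod 13, u_{i+1} = (u_i − a_{v+i})/13:
  u_0 = 4/3;  a_2 = 10;  u_1 = (u_0 − 10)/13 = -2/3
  u_1 = -2/3;  a_3 = 8;  u_2 = (u_1 − 8)/13 = -2/3
  u_2 = -2/3;  a_4 = 8;  u_3 = (u_2 − 8)/13 = -2/3
Digits: (0, 0, 10, 8, 8).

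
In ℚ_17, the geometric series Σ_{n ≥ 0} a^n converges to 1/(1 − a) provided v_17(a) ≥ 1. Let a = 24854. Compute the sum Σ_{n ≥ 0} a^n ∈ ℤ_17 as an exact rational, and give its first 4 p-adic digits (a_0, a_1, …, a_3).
Σ a^n = 1/(1 − a) = -1/24853;  first 4 digits = (1, 0, 1, 5)

v_17(a) = 2 ≥ 1, so the series converges in ℤ_17 to 1/(1 − a) = 1/(1 − 24854) = -1/24853. Expand this rational in ℤ_17: compute digits iteratively via d_i = x_i mod 17, x_{i+1} = (x_i − d_i)/17. The first 4 digits are (1, 0, 1, 5).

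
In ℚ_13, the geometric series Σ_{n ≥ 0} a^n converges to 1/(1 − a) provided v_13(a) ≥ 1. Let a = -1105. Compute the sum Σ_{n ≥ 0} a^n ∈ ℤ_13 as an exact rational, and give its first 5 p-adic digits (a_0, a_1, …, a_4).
Σ a^n = 1/(1 − a) = 1/1106;  first 5 digits = (1, 6, 3, 4, 1)

v_13(a) = 1 ≥ 1, so the series converges in ℤ_13 to 1/(1 − a) = 1/(1 − (-1105)) = 1/1106. Expand this rational in ℤ_13: compute digits iteratively via d_i = x_i mod 13, x_{i+1} = (x_i − d_i)/13. The first 5 digits are (1, 6, 3, 4, 1).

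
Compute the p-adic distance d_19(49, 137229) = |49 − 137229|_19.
d_19(49, 137229) = 1/6859

Step 1 — x − y = 49 − 137229 = -137180. Step 2 — v_19(-137180) = 3 (factor: -137180 = −(19^3 · 20); the sign does not affect v_p). Step 3 — |x − y|_19 = 19^{-3} = 1/6859.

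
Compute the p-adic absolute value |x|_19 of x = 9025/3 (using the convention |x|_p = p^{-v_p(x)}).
|9025/3|_19 = 1/361

Step 1 — compute v_19(x) by factoring powers of 19 out of the numerator and denominator: v_19(9025/3) = 2. Step 2 — apply |x|_p = p^{-v_p(x)} = 19^{-2} = 1/361.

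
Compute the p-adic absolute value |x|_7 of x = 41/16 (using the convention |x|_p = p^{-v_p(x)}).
|41/16|_7 = 1

Step 1 — compute v_7(x) by factoring powers of 7 out of the numerator and denominator: v_7(41/16) = 0. Step 2 — apply |x|_p = p^{-v_p(x)} = 7^{0} = 1.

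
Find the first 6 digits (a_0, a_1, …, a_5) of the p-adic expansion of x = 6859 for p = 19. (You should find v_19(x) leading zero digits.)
(a_0, …, a_5) = (0, 0, 0, 1, 0, 0)

v_19(6859) = 3, so a_0 = ... = a_2 = 0. Factor out: x = 19^3 · u with u = 1 a unit in ℤ_19. Expand u iteratively via a_{v+i} = u_i mod 19, u_{i+1} = (u_i − a_{v+i})/19:
  u_0 = 1;  a_3 = 1;  u_1 = (u_0 − 1)/19 = 0
  u_1 = 0;  a_4 = 0;  u_2 = (u_1 − 0)/19 = 0
  u_2 = 0;  a_5 = 0;  u_3 = (u_2 − 0)/19 = 0
Digits: (0, 0, 0, 1, 0, 0).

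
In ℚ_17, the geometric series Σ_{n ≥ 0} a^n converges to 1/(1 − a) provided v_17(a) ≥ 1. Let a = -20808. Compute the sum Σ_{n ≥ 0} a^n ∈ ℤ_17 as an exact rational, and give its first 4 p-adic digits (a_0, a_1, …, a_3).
Σ a^n = 1/(1 − a) = 1/20809;  first 4 digits = (1, 0, 13, 12)

v_17(a) = 2 ≥ 1, so the series converges in ℤ_17 to 1/(1 − a) = 1/(1 − (-20808)) = 1/20809. Expand this rational in ℤ_17: compute digits iteratively via d_i = x_i mod 17, x_{i+1} = (x_i − d_i)/17. The first 4 digits are (1, 0, 13, 12).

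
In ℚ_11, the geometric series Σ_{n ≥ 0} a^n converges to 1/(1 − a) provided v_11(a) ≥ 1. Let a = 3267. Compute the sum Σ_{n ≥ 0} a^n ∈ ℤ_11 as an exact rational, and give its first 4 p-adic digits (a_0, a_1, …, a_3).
Σ a^n = 1/(1 − a) = -1/3266;  first 4 digits = (1, 0, 5, 2)

v_11(a) = 2 ≥ 1, so the series converges in ℤ_11 to 1/(1 − a) = 1/(1 − 3267) = -1/3266. Expand this rational in ℤ_11: compute digits iteratively via d_i = x_i mod 11, x_{i+1} = (x_i − d_i)/11. The first 4 digits are (1, 0, 5, 2).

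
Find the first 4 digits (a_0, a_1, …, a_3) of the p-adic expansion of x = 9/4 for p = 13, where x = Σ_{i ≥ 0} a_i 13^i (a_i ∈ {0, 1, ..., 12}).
(a_0, …, a_3) = (12, 9, 9, 9)

v_13(9/4) = 0 (numerator and denominator both coprime to 13), so x ∈ ℤ_13^×. Compute digits iteratively via a_i = x_i mod 13, x_{i+1} = (x_i − a_i)/13, with x_0 = x:
  x_0 = 9/4;  a_0 = 12;  x_1 = (x_0 − 12)/13 = -3/4
  x_1 = -3/4;  a_1 = 9;  x_2 = (x_1 − 9)/13 = -3/4
  x_2 = -3/4;  a_2 = 9;  x_3 = (x_2 − 9)/13 = -3/4
  x_3 = -3/4;  a_3 = 9;  x_4 = (x_3 − 9)/13 = -3/4
Digits: (12, 9, 9, 9).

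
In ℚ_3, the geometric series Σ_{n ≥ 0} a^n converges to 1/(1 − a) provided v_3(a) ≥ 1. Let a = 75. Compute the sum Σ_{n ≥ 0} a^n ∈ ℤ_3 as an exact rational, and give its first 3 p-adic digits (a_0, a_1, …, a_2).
Σ a^n = 1/(1 − a) = -1/74;  first 3 digits = (1, 1, 0)

v_3(a) = 1 ≥ 1, so the series converges in ℤ_3 to 1/(1 − a) = 1/(1 − 75) = -1/74. Expand this rational in ℤ_3: compute digits iteratively via d_i = x_i mod 3, x_{i+1} = (x_i − d_i)/3. The first 3 digits are (1, 1, 0).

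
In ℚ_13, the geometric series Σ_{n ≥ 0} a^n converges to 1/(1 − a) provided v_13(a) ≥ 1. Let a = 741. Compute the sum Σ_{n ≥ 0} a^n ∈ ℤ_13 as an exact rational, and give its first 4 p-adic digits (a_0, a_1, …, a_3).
Σ a^n = 1/(1 − a) = -1/740;  first 4 digits = (1, 5, 3, 11)

v_13(a) = 1 ≥ 1, so the series converges in ℤ_13 to 1/(1 − a) = 1/(1 − 741) = -1/740. Expand this rational in ℤ_13: compute digits iteratively via d_i = x_i mod 13, x_{i+1} = (x_i − d_i)/13. The first 4 digits are (1, 5, 3, 11).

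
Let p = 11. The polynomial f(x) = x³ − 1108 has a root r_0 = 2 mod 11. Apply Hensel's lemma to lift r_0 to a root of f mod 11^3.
r_2 = 255 (mod 1331)

Hensel: r_{i+1} = r_i − f(r_i)/f′(r_i) mod 11^{i+2}, where f′(x) = 3x². Iterate:
  r_0 = 2 (mod 11)
  r_1 = 13 (mod 121)
  r_2 = 255 (mod 1331)
Final: r = 255 with f(r) ≡ 0 mod 11^3.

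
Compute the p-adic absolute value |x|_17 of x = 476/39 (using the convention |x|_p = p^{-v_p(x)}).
|476/39|_17 = 1/17

Step 1 — compute v_17(x) by factoring powers of 17 out of the numerator and denominator: v_17(476/39) = 1. Step 2 — apply |x|_p = p^{-v_p(x)} = 17^{-1} = 1/17.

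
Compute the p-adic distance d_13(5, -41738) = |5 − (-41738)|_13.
d_13(5, -41738) = 1/2197

Step 1 — x − y = 5 − (-41738) = 41743. Step 2 — v_13(41743) = 3 (factor: 41743 = (13^3 · 19); the sign does not affect v_p). Step 3 — |x − y|_13 = 13^{-3} = 1/2197.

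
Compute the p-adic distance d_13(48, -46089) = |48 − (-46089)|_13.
d_13(48, -46089) = 1/2197

Step 1 — x − y = 48 − (-46089) = 46137. Step 2 — v_13(46137) = 3 (factor: 46137 = (13^3 · 21); the sign does not affect v_p). Step 3 — |x − y|_13 = 13^{-3} = 1/2197.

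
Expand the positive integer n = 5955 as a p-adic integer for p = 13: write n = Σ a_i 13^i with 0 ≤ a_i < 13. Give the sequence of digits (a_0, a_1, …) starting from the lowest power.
(a_0, a_1, …) = (1, 3, 9, 2)

Repeated division by 13 gives the digits low-to-high: 5955 = 1 + 3·13^1 + 9·13^2 + 2·13^3. Digit sequence: (1, 3, 9, 2).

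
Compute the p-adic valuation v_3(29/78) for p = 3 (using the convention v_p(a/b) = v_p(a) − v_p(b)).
v_3(29/78) = -1

Factor powers of 3 from the numerator and denominator of the reduced fraction: 29 = 3^0 · 29 and 78 = 3^1 · 26. Apply v_p(a/b) = v_p(a) − v_p(b): v_3(29/78) = 0 − 1 = -1.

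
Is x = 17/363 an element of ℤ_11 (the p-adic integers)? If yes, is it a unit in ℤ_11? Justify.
x ∉ ℤ_11 (v_11(x) = -2 < 0)

ℤ_11 = {x ∈ ℚ_11 : v_11(x) ≥ 0} and ℤ_11^× = {x ∈ ℤ_11 : v_11(x) = 0}. Here v_11(17/363) = v_11(num) − v_11(den) = -2; compare against these criteria.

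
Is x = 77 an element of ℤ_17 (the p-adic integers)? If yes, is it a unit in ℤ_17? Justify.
x ∈ ℤ_17^× (unit); v_17(x) = 0

ℤ_17 = {x ∈ ℚ_17 : v_17(x) ≥ 0} and ℤ_17^× = {x ∈ ℤ_17 : v_17(x) = 0}. Here v_17(77) = v_17(num) − v_17(den) = 0; compare against these criteria.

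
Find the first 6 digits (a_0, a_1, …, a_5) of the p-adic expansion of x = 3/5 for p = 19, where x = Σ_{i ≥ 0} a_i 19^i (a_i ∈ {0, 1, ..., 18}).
(a_0, …, a_5) = (12, 7, 11, 7, 11, 7)

v_19(3/5) = 0 (numerator and denominator both coprime to 19), so x ∈ ℤ_19^×. Compute digits iteratively via a_i = x_i mod 19, x_{i+1} = (x_i − a_i)/19, with x_0 = x:
  x_0 = 3/5;  a_0 = 12;  x_1 = (x_0 − 12)/19 = -3/5
  x_1 = -3/5;  a_1 = 7;  x_2 = (x_1 − 7)/19 = -2/5
  x_2 = -2/5;  a_2 = 11;  x_3 = (x_2 − 11)/19 = -3/5
  x_3 = -3/5;  a_3 = 7;  x_4 = (x_3 − 7)/19 = -2/5
  x_4 = -2/5;  a_4 = 11;  x_5 = (x_4 − 11)/19 = -3/5
  x_5 = -3/5;  a_5 = 7;  x_6 = (x_5 − 7)/19 = -2/5
Digits: (12, 7, 11, 7, 11, 7).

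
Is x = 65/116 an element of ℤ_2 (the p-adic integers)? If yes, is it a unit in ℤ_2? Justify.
x ∉ ℤ_2 (v_2(x) = -2 < 0)

ℤ_2 = {x ∈ ℚ_2 : v_2(x) ≥ 0} and ℤ_2^× = {x ∈ ℤ_2 : v_2(x) = 0}. Here v_2(65/116) = v_2(num) − v_2(den) = -2; compare against these criteria.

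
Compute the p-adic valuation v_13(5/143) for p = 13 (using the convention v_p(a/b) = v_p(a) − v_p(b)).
v_13(5/143) = -1

Factor powers of 13 from the numerator and denominator of the reduced fraction: 5 = 13^0 · 5 and 143 = 13^1 · 11. Apply v_p(a/b) = v_p(a) − v_p(b): v_13(5/143) = 0 − 1 = -1.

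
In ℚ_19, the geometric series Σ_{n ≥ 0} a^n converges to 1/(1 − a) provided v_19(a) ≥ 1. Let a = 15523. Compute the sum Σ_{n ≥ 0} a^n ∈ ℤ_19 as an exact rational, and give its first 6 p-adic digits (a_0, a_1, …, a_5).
Σ a^n = 1/(1 − a) = -1/15522;  first 6 digits = (1, 0, 5, 2, 6, 2)

v_19(a) = 2 ≥ 1, so the series converges in ℤ_19 to 1/(1 − a) = 1/(1 − 15523) = -1/15522. Expand this rational in ℤ_19: compute digits iteratively via d_i = x_i mod 19, x_{i+1} = (x_i − d_i)/19. The first 6 digits are (1, 0, 5, 2, 6, 2).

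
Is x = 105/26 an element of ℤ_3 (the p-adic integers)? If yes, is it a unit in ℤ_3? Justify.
x ∈ ℤ_3 but not a unit; v_3(x) = 1 > 0

ℤ_3 = {x ∈ ℚ_3 : v_3(x) ≥ 0} and ℤ_3^× = {x ∈ ℤ_3 : v_3(x) = 0}. Here v_3(105/26) = v_3(num) − v_3(den) = 1; compare against these criteria.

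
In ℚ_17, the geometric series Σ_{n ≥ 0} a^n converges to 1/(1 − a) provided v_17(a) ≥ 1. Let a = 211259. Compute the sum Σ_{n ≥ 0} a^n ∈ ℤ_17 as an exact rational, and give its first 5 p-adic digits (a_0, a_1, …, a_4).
Σ a^n = 1/(1 − a) = -1/211258;  first 5 digits = (1, 0, 0, 9, 2)

v_17(a) = 3 ≥ 1, so the series converges in ℤ_17 to 1/(1 − a) = 1/(1 − 211259) = -1/211258. Expand this rational in ℤ_17: compute digits iteratively via d_i = x_i mod 17, x_{i+1} = (x_i − d_i)/17. The first 5 digits are (1, 0, 0, 9, 2).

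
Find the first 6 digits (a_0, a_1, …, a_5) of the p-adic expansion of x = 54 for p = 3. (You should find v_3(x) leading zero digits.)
(a_0, …, a_5) = (0, 0, 0, 2, 0, 0)

v_3(54) = 3, so a_0 = ... = a_2 = 0. Factor out: x = 3^3 · u with u = 2 a unit in ℤ_3. Expand u iteratively via a_{v+i} = u_i mod 3, u_{i+1} = (u_i − a_{v+i})/3:
  u_0 = 2;  a_3 = 2;  u_1 = (u_0 − 2)/3 = 0
  u_1 = 0;  a_4 = 0;  u_2 = (u_1 − 0)/3 = 0
  u_2 = 0;  a_5 = 0;  u_3 = (u_2 − 0)/3 = 0
Digits: (0, 0, 0, 2, 0, 0).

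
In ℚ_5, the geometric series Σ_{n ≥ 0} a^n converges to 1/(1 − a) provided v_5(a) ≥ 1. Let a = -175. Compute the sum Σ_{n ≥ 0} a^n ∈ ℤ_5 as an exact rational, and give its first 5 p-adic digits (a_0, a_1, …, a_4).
Σ a^n = 1/(1 − a) = 1/176;  first 5 digits = (1, 0, 3, 3, 3)

v_5(a) = 2 ≥ 1, so the series converges in ℤ_5 to 1/(1 − a) = 1/(1 − (-175)) = 1/176. Expand this rational in ℤ_5: compute digits iteratively via d_i = x_i mod 5, x_{i+1} = (x_i − d_i)/5. The first 5 digits are (1, 0, 3, 3, 3).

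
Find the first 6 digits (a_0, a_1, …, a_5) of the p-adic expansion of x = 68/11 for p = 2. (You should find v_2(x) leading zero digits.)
(a_0, …, a_5) = (0, 0, 1, 1, 0, 0)

v_2(68/11) = 2, so a_0 = ... = a_1 = 0. Factor out: x = 2^2 · u with u = 17/11 a unit in ℤ_2. Expand u iteratively via a_{v+i} = u_i mod 2, u_{i+1} = (u_i − a_{v+i})/2:
  u_0 = 17/11;  a_2 = 1;  u_1 = (u_0 − 1)/2 = 3/11
  u_1 = 3/11;  a_3 = 1;  u_2 = (u_1 − 1)/2 = -4/11
  u_2 = -4/11;  a_4 = 0;  u_3 = (u_2 − 0)/2 = -2/11
  u_3 = -2/11;  a_5 = 0;  u_4 = (u_3 − 0)/2 = -1/11
Digits: (0, 0, 1, 1, 0, 0).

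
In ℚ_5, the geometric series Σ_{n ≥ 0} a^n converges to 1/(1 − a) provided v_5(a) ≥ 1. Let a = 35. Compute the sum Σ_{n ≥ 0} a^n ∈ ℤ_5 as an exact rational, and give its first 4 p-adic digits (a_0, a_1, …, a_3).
Σ a^n = 1/(1 − a) = -1/34;  first 4 digits = (1, 2, 0, 3)

v_5(a) = 1 ≥ 1, so the series converges in ℤ_5 to 1/(1 − a) = 1/(1 − 35) = -1/34. Expand this rational in ℤ_5: compute digits iteratively via d_i = x_i mod 5, x_{i+1} = (x_i − d_i)/5. The first 4 digits are (1, 2, 0, 3).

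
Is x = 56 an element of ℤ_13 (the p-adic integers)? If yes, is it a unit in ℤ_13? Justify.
x ∈ ℤ_13^× (unit); v_13(x) = 0

ℤ_13 = {x ∈ ℚ_13 : v_13(x) ≥ 0} and ℤ_13^× = {x ∈ ℤ_13 : v_13(x) = 0}. Here v_13(56) = v_13(num) − v_13(den) = 0; compare against these criteria.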